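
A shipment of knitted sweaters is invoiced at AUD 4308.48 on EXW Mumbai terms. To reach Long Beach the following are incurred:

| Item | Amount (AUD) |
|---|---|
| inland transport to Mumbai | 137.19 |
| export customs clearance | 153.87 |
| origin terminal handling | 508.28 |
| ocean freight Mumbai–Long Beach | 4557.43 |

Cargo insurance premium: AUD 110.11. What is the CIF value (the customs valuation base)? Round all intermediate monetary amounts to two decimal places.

CIF = EXW price + pre-shipment costs + freight + insurance
CIF = 4308.48 + 137.19 + 153.87 + 508.28 + 4557.43 + 110.11 = 9775.36

CIF value: AUD 9775.36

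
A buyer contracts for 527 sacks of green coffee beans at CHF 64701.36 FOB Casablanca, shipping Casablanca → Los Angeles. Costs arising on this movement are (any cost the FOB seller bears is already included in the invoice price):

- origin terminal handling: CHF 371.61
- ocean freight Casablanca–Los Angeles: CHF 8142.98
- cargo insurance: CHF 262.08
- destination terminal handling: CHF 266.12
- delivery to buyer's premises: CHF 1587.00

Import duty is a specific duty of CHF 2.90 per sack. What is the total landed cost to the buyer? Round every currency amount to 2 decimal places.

FOB: the seller bears costs until goods are on board at the origin port; the buyer bears freight, insurance and all costs thereafter.
Already in the invoice (seller's account under FOB): origin terminal — exclude.
CIF value = FOB price + freight + insurance = 64701.36 + 8142.98 + 262.08 = 73106.42
Import duty = 527 × 2.90 = 1528.30
Buyer bears: freight 8142.98 + insurance 262.08 + destination terminal 266.12 + delivery 1587.00 + duty 1528.30 = 11786.48
Landed cost = invoice 64701.36 + 11786.48 = 76487.84

Total landed cost: CHF 76487.84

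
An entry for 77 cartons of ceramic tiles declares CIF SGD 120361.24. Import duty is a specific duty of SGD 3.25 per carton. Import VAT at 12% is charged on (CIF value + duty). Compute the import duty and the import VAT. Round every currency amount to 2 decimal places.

Import duty = 77 × 3.25 = 250.25
VAT base = CIF + duty = 120361.24 + 250.25 = 120611.49
Import VAT = 120611.49 × 12% = 14473.38

Import duty: SGD 250.25; import VAT: SGD 14473.38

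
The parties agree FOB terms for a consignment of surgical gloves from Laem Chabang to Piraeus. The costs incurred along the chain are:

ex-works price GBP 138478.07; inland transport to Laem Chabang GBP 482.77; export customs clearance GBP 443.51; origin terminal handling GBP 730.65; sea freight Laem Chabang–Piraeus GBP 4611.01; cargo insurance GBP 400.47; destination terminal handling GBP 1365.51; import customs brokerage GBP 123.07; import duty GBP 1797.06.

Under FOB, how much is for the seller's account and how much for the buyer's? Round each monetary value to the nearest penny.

FOB: the seller bears costs until goods are on board at the origin port; the buyer bears freight, insurance and all costs thereafter.
Seller's account: goods 138478.07 + inland to port 482.77 + export clearance 443.51 + origin terminal 730.65 = 140135.00
Buyer's account: freight 4611.01 + insurance 400.47 + destination terminal 1365.51 + brokerage 123.07 + duty 1797.06 = 8297.12

Seller: GBP 140135.00; buyer: GBP 8297.12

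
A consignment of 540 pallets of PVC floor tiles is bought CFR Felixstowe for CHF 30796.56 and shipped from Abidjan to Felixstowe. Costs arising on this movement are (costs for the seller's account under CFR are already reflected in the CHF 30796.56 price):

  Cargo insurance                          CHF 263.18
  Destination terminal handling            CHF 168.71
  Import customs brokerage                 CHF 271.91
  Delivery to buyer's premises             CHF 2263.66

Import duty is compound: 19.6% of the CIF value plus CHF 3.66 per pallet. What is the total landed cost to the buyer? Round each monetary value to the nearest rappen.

CFR: the seller pays costs through ocean freight to the destination port, but not insurance.
CIF value = CFR price + insurance = 30796.56 + 263.18 = 31059.74
Ad valorem component: 31059.74 × 19.6% = 6087.71
Specific component: 540 × 3.66 = 1976.40
Import duty = 6087.71 + 1976.40 = 8064.11
Buyer bears: insurance 263.18 + destination terminal 168.71 + brokerage 271.91 + delivery 2263.66 + duty 8064.11 = 11031.57
Landed cost = invoice 30796.56 + 11031.57 = 41828.13

Total landed cost: CHF 41828.13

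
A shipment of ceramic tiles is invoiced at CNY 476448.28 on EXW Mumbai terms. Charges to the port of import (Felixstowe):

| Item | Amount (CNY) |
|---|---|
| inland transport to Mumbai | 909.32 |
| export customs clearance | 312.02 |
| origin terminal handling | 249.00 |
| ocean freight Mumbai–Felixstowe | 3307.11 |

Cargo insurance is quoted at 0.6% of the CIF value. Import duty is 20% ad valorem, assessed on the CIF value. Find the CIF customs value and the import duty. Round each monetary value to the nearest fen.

Let C be the CIF value. C = EXW price + pre-shipment costs + freight + 0.6% × C
C − 0.6% × C = 476448.28 + 909.32 + 312.02 + 249.00 + 3307.11
0.994 × C = 481225.73
C = 481225.73 / 0.994 = 484130.51
Insurance premium = 0.6% × 484130.51 = 2904.78
Import duty = 484130.51 × 20% = 96826.10

CIF value: CNY 484130.51; import duty: CNY 96826.10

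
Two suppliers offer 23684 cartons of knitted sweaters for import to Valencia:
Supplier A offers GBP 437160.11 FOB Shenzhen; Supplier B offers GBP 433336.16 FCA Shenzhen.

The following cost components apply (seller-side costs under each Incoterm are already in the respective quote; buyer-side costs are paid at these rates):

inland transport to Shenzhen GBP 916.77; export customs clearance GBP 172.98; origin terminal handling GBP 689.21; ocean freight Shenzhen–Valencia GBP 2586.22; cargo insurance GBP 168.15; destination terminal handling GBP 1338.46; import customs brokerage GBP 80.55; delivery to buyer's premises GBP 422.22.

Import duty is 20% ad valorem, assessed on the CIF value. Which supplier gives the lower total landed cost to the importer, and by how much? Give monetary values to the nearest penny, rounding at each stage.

Supplier A (FOB):
CIF value = FOB price + freight + insurance = 437160.11 + 2586.22 + 168.15 = 439914.48
Import duty = 439914.48 × 20% = 87982.90
Buyer bears (A): 2586.22 + 168.15 + 1338.46 + 80.55 + 422.22 = 4595.60
Landed cost (A) = invoice 437160.11 + 4595.60 + duty 87982.90 = 529738.61
Supplier B (FCA):
CIF value = FCA price + origin terminal + freight + insurance = 433336.16 + 689.21 + 2586.22 + 168.15 = 436779.74
Import duty = 436779.74 × 20% = 87355.95
Buyer bears (B): 689.21 + 2586.22 + 168.15 + 1338.46 + 80.55 + 422.22 = 5284.81
Landed cost (B) = invoice 433336.16 + 5284.81 + duty 87355.95 = 525976.92
Difference = |529738.61 − 525976.92| = 3761.69

Supplier B is cheaper by GBP 3761.69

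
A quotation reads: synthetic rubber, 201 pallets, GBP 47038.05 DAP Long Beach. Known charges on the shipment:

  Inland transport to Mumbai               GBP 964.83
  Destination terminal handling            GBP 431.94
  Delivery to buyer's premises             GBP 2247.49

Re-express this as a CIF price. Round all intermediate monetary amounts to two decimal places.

CIF price: GBP 44358.62

Not relevant to the conversion: inland to port — on the seller under both DAP and CIF; already in the DAP price and stays in the CIF price.
From DAP to CIF, the seller no longer bears: destination terminal, delivery.
CIF price = 47038.05 − 431.94 − 2247.49 = 44358.62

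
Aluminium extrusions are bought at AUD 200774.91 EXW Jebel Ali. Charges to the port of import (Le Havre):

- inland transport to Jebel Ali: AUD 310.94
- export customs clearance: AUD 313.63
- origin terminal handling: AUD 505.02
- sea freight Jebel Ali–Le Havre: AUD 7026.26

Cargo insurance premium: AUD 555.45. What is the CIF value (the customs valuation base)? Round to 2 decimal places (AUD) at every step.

CIF = EXW price + pre-shipment costs + freight + insurance
CIF = 200774.91 + 310.94 + 313.63 + 505.02 + 7026.26 + 555.45 = 209486.21

CIF value: AUD 209486.21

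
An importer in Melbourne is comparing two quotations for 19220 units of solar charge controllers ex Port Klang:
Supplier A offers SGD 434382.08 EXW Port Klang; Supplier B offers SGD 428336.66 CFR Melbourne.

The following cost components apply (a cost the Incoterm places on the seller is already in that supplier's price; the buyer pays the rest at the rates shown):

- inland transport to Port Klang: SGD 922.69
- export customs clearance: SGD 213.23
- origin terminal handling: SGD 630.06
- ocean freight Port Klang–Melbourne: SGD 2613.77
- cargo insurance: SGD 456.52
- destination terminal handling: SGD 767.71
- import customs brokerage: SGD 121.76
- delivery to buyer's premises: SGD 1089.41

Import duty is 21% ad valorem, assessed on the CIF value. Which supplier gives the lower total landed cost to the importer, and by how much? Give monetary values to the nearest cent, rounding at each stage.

Supplier A (EXW):
CIF value = EXW price + inland to port + export clearance + origin terminal + freight + insurance = 434382.08 + 922.69 + 213.23 + 630.06 + 2613.77 + 456.52 = 439218.35
Import duty = 439218.35 × 21% = 92235.85
Buyer bears (A): 922.69 + 213.23 + 630.06 + 2613.77 + 456.52 + 767.71 + 121.76 + 1089.41 = 6815.15
Landed cost (A) = invoice 434382.08 + 6815.15 + duty 92235.85 = 533433.08
Supplier B (CFR):
CIF value = CFR price + insurance = 428336.66 + 456.52 = 428793.18
Import duty = 428793.18 × 21% = 90046.57
Buyer bears (B): 456.52 + 767.71 + 121.76 + 1089.41 = 2435.40
Landed cost (B) = invoice 428336.66 + 2435.40 + duty 90046.57 = 520818.63
Difference = |533433.08 − 520818.63| = 12614.45

Supplier B is cheaper by SGD 12614.45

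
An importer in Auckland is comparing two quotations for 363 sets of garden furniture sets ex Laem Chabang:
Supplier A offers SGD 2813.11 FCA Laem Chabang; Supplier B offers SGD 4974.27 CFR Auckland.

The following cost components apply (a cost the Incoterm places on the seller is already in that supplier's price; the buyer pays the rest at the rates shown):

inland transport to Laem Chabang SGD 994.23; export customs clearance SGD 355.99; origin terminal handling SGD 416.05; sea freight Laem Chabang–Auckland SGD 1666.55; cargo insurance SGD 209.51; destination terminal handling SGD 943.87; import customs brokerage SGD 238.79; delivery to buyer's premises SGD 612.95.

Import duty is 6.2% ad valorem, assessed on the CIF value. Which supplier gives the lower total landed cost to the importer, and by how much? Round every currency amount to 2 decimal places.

Supplier A is cheaper by SGD 83.43

Supplier A (FCA):
CIF value = FCA price + origin terminal + freight + insurance = 2813.11 + 416.05 + 1666.55 + 209.51 = 5105.22
Import duty = 5105.22 × 6.2% = 316.52
Buyer bears (A): 416.05 + 1666.55 + 209.51 + 943.87 + 238.79 + 612.95 = 4087.72
Landed cost (A) = invoice 2813.11 + 4087.72 + duty 316.52 = 7217.35
Supplier B (CFR):
CIF value = CFR price + insurance = 4974.27 + 209.51 = 5183.78
Import duty = 5183.78 × 6.2% = 321.39
Buyer bears (B): 209.51 + 943.87 + 238.79 + 612.95 = 2005.12
Landed cost (B) = invoice 4974.27 + 2005.12 + duty 321.39 = 7300.78
Difference = |7217.35 − 7300.78| = 83.43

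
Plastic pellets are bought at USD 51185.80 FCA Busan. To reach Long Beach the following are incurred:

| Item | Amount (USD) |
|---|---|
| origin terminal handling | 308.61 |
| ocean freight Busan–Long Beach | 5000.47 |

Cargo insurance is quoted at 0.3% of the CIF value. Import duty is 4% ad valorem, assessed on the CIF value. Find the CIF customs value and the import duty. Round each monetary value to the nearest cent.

Let C be the CIF value. C = FCA price + pre-shipment costs + freight + 0.3% × C
C − 0.3% × C = 51185.80 + 308.61 + 5000.47
0.997 × C = 56494.88
C = 56494.88 / 0.997 = 56664.87
Insurance premium = 0.3% × 56664.87 = 169.99
Import duty = 56664.87 × 4% = 2266.59

CIF value: USD 56664.87; import duty: USD 2266.59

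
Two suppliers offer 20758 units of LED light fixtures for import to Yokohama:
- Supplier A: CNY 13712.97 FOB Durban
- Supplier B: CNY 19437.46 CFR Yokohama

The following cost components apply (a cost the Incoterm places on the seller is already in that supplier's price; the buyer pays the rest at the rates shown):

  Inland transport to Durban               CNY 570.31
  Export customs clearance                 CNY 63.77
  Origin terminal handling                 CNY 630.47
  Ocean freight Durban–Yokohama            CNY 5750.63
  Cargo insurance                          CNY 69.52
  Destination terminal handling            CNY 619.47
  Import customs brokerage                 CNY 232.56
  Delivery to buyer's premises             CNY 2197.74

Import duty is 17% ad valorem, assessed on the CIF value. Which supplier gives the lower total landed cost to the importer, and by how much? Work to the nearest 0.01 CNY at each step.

Supplier A (FOB):
CIF value = FOB price + freight + insurance = 13712.97 + 5750.63 + 69.52 = 19533.12
Import duty = 19533.12 × 17% = 3320.63
Buyer bears (A): 5750.63 + 69.52 + 619.47 + 232.56 + 2197.74 = 8869.92
Landed cost (A) = invoice 13712.97 + 8869.92 + duty 3320.63 = 25903.52
Supplier B (CFR):
CIF value = CFR price + insurance = 19437.46 + 69.52 = 19506.98
Import duty = 19506.98 × 17% = 3316.19
Buyer bears (B): 69.52 + 619.47 + 232.56 + 2197.74 = 3119.29
Landed cost (B) = invoice 19437.46 + 3119.29 + duty 3316.19 = 25872.94
Difference = |25903.52 − 25872.94| = 30.58

Supplier B is cheaper by CNY 30.58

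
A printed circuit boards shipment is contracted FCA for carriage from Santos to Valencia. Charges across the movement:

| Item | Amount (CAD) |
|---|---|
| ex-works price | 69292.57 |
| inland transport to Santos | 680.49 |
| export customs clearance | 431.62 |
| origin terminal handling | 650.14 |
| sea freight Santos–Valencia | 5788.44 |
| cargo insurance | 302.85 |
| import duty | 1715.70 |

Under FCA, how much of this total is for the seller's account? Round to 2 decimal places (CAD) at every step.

FCA: the seller delivers export-cleared goods to the carrier; the buyer bears costs from that point.
Seller's account: goods 69292.57 + inland to port 680.49 + export clearance 431.62 = 70404.68
Buyer's account: origin terminal 650.14 + freight 5788.44 + insurance 302.85 + duty 1715.70 = 8457.13

Seller's account: CAD 70404.68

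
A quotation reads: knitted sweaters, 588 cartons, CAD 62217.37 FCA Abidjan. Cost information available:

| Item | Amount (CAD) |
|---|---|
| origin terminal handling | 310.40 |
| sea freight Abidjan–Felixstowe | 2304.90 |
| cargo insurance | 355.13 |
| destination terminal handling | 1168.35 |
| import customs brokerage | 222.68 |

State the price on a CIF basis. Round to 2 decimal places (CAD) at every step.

Not relevant to the conversion: brokerage, destination terminal — on the buyer under both terms; not part of either seller's price.
From FCA to CIF, the seller additionally bears: origin terminal, freight, insurance.
CIF price = 62217.37 + 310.40 + 2304.90 + 355.13 = 65187.80

CIF price: CAD 65187.80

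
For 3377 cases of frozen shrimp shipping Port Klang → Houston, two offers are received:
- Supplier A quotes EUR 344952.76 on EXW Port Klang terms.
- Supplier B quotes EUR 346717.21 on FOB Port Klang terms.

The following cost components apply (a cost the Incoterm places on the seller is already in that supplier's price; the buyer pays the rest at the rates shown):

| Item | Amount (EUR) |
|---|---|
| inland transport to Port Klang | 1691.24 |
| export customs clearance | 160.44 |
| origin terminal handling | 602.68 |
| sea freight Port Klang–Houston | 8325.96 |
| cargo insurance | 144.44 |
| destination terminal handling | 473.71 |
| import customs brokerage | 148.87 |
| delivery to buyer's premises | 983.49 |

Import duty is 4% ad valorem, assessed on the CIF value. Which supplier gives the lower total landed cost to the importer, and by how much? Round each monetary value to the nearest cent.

Supplier B is cheaper by EUR 717.51

Supplier A (EXW):
CIF value = EXW price + inland to port + export clearance + origin terminal + freight + insurance = 344952.76 + 1691.24 + 160.44 + 602.68 + 8325.96 + 144.44 = 355877.52
Import duty = 355877.52 × 4% = 14235.10
Buyer bears (A): 1691.24 + 160.44 + 602.68 + 8325.96 + 144.44 + 473.71 + 148.87 + 983.49 = 12530.83
Landed cost (A) = invoice 344952.76 + 12530.83 + duty 14235.10 = 371718.69
Supplier B (FOB):
CIF value = FOB price + freight + insurance = 346717.21 + 8325.96 + 144.44 = 355187.61
Import duty = 355187.61 × 4% = 14207.50
Buyer bears (B): 8325.96 + 144.44 + 473.71 + 148.87 + 983.49 = 10076.47
Landed cost (B) = invoice 346717.21 + 10076.47 + duty 14207.50 = 371001.18
Difference = |371718.69 − 371001.18| = 717.51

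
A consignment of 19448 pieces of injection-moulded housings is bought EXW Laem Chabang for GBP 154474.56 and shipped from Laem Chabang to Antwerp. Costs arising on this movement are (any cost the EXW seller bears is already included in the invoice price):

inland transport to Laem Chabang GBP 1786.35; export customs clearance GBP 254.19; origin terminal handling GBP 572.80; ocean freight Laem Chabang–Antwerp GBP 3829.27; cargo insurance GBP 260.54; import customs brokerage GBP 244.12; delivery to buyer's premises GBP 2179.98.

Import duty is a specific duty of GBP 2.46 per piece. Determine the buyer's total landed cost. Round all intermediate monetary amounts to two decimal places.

Total landed cost: GBP 211443.89

EXW: the seller makes goods available at their premises; the buyer bears all onward costs.
CIF value = EXW price + inland to port + export clearance + origin terminal + freight + insurance = 154474.56 + 1786.35 + 254.19 + 572.80 + 3829.27 + 260.54 = 161177.71
Import duty = 19448 × 2.46 = 47842.08
Buyer bears: inland to port 1786.35 + export clearance 254.19 + origin terminal 572.80 + freight 3829.27 + insurance 260.54 + brokerage 244.12 + delivery 2179.98 + duty 47842.08 = 56969.33
Landed cost = invoice 154474.56 + 56969.33 = 211443.89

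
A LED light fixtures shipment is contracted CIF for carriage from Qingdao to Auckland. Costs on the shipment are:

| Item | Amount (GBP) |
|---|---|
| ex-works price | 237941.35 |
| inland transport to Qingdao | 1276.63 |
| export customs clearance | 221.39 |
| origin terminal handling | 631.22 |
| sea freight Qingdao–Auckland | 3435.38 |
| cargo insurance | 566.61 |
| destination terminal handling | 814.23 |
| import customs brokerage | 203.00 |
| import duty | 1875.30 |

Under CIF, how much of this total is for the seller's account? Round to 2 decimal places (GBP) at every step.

Seller's account: GBP 244072.58

CIF: the seller pays costs through ocean freight and marine insurance to the destination port.
Seller's account: goods 237941.35 + inland to port 1276.63 + export clearance 221.39 + origin terminal 631.22 + freight 3435.38 + insurance 566.61 = 244072.58
Buyer's account: destination terminal 814.23 + brokerage 203.00 + duty 1875.30 = 2892.53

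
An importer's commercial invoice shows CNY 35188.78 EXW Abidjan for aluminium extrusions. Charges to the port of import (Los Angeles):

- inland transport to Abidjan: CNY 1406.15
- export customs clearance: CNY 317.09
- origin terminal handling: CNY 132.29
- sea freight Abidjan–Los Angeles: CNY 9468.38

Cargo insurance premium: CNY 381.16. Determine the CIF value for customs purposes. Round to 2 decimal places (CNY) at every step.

CIF value: CNY 46893.85

CIF = EXW price + pre-shipment costs + freight + insurance
CIF = 35188.78 + 1406.15 + 317.09 + 132.29 + 9468.38 + 381.16 = 46893.85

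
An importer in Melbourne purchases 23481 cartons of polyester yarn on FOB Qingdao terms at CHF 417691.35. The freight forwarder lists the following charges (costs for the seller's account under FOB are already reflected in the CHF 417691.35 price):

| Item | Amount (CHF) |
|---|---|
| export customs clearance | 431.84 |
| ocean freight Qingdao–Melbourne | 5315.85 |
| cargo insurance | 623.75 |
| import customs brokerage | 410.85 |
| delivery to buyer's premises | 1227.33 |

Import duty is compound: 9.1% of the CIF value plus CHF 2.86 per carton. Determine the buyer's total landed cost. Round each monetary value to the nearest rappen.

FOB: the seller bears costs until goods are on board at the origin port; the buyer bears freight, insurance and all costs thereafter.
Already in the invoice (seller's account under FOB): export clearance — exclude.
CIF value = FOB price + freight + insurance = 417691.35 + 5315.85 + 623.75 = 423630.95
Ad valorem component: 423630.95 × 9.1% = 38550.42
Specific component: 23481 × 2.86 = 67155.66
Import duty = 38550.42 + 67155.66 = 105706.08
Buyer bears: freight 5315.85 + insurance 623.75 + brokerage 410.85 + delivery 1227.33 + duty 105706.08 = 113283.86
Landed cost = invoice 417691.35 + 113283.86 = 530975.21

Total landed cost: CHF 530975.21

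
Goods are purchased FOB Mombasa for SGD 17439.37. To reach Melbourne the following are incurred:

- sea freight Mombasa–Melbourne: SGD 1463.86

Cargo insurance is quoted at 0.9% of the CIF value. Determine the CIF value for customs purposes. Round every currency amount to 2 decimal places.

Let C be the CIF value. C = FOB price + freight + 0.9% × C
C − 0.9% × C = 17439.37 + 1463.86
0.991 × C = 18903.23
C = 18903.23 / 0.991 = 19074.90
Insurance premium = 0.9% × 19074.90 = 171.67

CIF value: SGD 19074.90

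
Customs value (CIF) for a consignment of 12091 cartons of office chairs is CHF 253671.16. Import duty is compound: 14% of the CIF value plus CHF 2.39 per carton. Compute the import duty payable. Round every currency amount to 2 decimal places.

Ad valorem component: 253671.16 × 14% = 35513.96
Specific component: 12091 × 2.39 = 28897.49
Import duty = 35513.96 + 28897.49 = 64411.45

Import duty: CHF 64411.45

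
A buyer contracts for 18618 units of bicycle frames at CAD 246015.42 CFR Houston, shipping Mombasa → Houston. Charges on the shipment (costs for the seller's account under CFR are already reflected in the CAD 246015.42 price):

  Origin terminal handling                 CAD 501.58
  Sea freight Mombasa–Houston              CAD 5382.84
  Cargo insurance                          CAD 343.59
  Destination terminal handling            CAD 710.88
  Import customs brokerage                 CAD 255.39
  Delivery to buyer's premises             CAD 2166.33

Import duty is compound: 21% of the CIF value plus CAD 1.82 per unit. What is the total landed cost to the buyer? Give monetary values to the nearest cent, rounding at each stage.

CFR: the seller pays costs through ocean freight to the destination port, but not insurance.
Already in the invoice (seller's account under CFR): origin terminal, freight — exclude.
CIF value = CFR price + insurance = 246015.42 + 343.59 = 246359.01
Ad valorem component: 246359.01 × 21% = 51735.39
Specific component: 18618 × 1.82 = 33884.76
Import duty = 51735.39 + 33884.76 = 85620.15
Buyer bears: insurance 343.59 + destination terminal 710.88 + brokerage 255.39 + delivery 2166.33 + duty 85620.15 = 89096.34
Landed cost = invoice 246015.42 + 89096.34 = 335111.76

Total landed cost: CAD 335111.76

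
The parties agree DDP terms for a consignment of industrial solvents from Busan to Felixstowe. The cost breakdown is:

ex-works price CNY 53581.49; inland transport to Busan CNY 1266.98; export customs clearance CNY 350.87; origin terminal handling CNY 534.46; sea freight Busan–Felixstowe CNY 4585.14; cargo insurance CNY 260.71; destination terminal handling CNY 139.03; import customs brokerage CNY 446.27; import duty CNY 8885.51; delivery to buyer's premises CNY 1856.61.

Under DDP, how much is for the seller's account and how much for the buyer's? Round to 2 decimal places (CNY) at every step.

DDP: the seller bears all costs including import duty.
Seller's account: goods 53581.49 + inland to port 1266.98 + export clearance 350.87 + origin terminal 534.46 + freight 4585.14 + insurance 260.71 + destination terminal 139.03 + brokerage 446.27 + duty 8885.51 + delivery 1856.61 = 71907.07
Buyer's account: 0.00

Seller: CNY 71907.07; buyer: CNY 0.00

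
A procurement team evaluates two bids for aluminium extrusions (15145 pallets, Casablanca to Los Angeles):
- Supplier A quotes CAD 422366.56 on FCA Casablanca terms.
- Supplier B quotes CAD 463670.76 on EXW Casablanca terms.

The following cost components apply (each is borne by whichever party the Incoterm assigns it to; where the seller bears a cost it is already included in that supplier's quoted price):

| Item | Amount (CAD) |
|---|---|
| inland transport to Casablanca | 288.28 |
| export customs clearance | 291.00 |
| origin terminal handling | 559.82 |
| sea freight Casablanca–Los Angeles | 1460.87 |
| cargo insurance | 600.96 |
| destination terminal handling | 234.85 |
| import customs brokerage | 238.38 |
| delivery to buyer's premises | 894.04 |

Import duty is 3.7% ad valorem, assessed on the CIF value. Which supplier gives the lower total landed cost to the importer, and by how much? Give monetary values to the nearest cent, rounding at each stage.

Supplier A (FCA):
CIF value = FCA price + origin terminal + freight + insurance = 422366.56 + 559.82 + 1460.87 + 600.96 = 424988.21
Import duty = 424988.21 × 3.7% = 15724.56
Buyer bears (A): 559.82 + 1460.87 + 600.96 + 234.85 + 238.38 + 894.04 = 3988.92
Landed cost (A) = invoice 422366.56 + 3988.92 + duty 15724.56 = 442080.04
Supplier B (EXW):
CIF value = EXW price + inland to port + export clearance + origin terminal + freight + insurance = 463670.76 + 288.28 + 291.00 + 559.82 + 1460.87 + 600.96 = 466871.69
Import duty = 466871.69 × 3.7% = 17274.25
Buyer bears (B): 288.28 + 291.00 + 559.82 + 1460.87 + 600.96 + 234.85 + 238.38 + 894.04 = 4568.20
Landed cost (B) = invoice 463670.76 + 4568.20 + duty 17274.25 = 485513.21
Difference = |442080.04 − 485513.21| = 43433.17

Supplier A is cheaper by CAD 43433.17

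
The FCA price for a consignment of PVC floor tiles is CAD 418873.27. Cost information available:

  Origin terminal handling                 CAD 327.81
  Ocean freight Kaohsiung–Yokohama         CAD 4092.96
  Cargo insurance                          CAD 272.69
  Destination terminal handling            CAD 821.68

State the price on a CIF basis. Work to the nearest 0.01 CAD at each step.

Not relevant to the conversion: destination terminal — on the buyer under both terms; not part of either seller's price.
From FCA to CIF, the seller additionally bears: origin terminal, freight, insurance.
CIF price = 418873.27 + 327.81 + 4092.96 + 272.69 = 423566.73

CIF price: CAD 423566.73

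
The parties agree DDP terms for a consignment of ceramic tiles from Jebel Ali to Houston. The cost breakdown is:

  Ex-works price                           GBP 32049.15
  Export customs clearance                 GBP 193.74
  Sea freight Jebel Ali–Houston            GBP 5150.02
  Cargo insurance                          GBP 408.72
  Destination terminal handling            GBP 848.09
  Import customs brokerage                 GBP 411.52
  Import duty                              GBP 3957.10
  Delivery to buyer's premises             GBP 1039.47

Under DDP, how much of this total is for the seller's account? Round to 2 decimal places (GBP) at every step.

DDP: the seller bears all costs including import duty.
Seller's account: goods 32049.15 + export clearance 193.74 + freight 5150.02 + insurance 408.72 + destination terminal 848.09 + brokerage 411.52 + duty 3957.10 + delivery 1039.47 = 44057.81
Buyer's account: 0.00

Seller's account: GBP 44057.81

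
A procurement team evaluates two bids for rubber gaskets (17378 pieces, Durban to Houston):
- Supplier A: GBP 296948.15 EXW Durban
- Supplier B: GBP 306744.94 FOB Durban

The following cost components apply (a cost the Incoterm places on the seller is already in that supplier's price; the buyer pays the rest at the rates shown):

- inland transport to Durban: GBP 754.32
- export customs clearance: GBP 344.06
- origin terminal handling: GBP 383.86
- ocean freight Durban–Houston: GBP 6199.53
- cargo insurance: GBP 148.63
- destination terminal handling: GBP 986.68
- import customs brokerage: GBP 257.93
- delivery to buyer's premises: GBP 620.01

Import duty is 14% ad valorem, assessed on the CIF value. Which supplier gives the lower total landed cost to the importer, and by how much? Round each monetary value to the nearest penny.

Supplier A (EXW):
CIF value = EXW price + inland to port + export clearance + origin terminal + freight + insurance = 296948.15 + 754.32 + 344.06 + 383.86 + 6199.53 + 148.63 = 304778.55
Import duty = 304778.55 × 14% = 42669.00
Buyer bears (A): 754.32 + 344.06 + 383.86 + 6199.53 + 148.63 + 986.68 + 257.93 + 620.01 = 9695.02
Landed cost (A) = invoice 296948.15 + 9695.02 + duty 42669.00 = 349312.17
Supplier B (FOB):
CIF value = FOB price + freight + insurance = 306744.94 + 6199.53 + 148.63 = 313093.10
Import duty = 313093.10 × 14% = 43833.03
Buyer bears (B): 6199.53 + 148.63 + 986.68 + 257.93 + 620.01 = 8212.78
Landed cost (B) = invoice 306744.94 + 8212.78 + duty 43833.03 = 358790.75
Difference = |349312.17 − 358790.75| = 9478.58

Supplier A is cheaper by GBP 9478.58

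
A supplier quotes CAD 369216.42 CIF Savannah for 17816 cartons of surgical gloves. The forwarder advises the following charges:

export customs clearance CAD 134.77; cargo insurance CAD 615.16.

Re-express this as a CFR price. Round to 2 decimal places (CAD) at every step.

Not relevant to the conversion: export clearance — on the seller under both CIF and CFR; already in the CIF price and stays in the CFR price.
From CIF to CFR, the seller no longer bears: insurance.
CFR price = 369216.42 − 615.16 = 368601.26

CFR price: CAD 368601.26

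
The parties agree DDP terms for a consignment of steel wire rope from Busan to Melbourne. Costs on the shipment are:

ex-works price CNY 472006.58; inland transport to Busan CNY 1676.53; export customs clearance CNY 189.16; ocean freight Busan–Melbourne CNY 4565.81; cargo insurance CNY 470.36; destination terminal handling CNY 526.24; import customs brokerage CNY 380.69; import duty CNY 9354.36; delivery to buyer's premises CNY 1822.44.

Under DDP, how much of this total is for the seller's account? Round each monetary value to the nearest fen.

DDP: the seller bears all costs including import duty.
Seller's account: goods 472006.58 + inland to port 1676.53 + export clearance 189.16 + freight 4565.81 + insurance 470.36 + destination terminal 526.24 + brokerage 380.69 + duty 9354.36 + delivery 1822.44 = 490992.17
Buyer's account: 0.00

Seller's account: CNY 490992.17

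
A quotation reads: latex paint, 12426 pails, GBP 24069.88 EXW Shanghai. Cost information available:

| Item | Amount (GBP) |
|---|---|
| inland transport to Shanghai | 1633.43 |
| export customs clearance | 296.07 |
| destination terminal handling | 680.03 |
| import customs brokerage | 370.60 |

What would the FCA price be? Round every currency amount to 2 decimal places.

Not relevant to the conversion: destination terminal, brokerage — on the buyer under both terms; not part of either seller's price.
From EXW to FCA, the seller additionally bears: inland to port, export clearance.
FCA price = 24069.88 + 1633.43 + 296.07 = 25999.38

FCA price: GBP 25999.38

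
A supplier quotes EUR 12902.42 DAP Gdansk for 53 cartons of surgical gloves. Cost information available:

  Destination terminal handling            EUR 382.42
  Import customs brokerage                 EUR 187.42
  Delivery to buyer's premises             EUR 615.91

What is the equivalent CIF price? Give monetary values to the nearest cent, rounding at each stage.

CIF price: EUR 11904.09

Not relevant to the conversion: brokerage — on the buyer under both terms; not part of either seller's price.
From DAP to CIF, the seller no longer bears: destination terminal, delivery.
CIF price = 12902.42 − 382.42 − 615.91 = 11904.09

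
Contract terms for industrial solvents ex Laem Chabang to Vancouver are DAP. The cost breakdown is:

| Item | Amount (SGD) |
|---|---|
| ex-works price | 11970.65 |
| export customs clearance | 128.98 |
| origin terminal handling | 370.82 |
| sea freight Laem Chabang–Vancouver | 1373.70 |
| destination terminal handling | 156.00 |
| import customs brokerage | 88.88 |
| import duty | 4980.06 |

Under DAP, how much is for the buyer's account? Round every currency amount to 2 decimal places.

Buyer's account: SGD 5068.94

DAP: the seller bears all costs to the named destination except import duty and clearance.
Seller's account: goods 11970.65 + export clearance 128.98 + origin terminal 370.82 + freight 1373.70 + destination terminal 156.00 = 14000.15
Buyer's account: brokerage 88.88 + duty 4980.06 = 5068.94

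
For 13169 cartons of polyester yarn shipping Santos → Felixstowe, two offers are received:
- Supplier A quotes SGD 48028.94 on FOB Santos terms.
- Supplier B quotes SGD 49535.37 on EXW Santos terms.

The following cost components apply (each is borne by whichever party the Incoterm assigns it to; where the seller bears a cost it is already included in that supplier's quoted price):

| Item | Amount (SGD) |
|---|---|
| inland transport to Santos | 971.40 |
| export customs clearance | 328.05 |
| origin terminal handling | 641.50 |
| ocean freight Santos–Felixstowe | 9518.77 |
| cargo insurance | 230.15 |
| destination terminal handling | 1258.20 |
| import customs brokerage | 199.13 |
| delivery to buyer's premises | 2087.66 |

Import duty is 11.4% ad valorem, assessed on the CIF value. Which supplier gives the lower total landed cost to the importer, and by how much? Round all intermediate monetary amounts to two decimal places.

Supplier A is cheaper by SGD 3840.38

Supplier A (FOB):
CIF value = FOB price + freight + insurance = 48028.94 + 9518.77 + 230.15 = 57777.86
Import duty = 57777.86 × 11.4% = 6586.68
Buyer bears (A): 9518.77 + 230.15 + 1258.20 + 199.13 + 2087.66 = 13293.91
Landed cost (A) = invoice 48028.94 + 13293.91 + duty 6586.68 = 67909.53
Supplier B (EXW):
CIF value = EXW price + inland to port + export clearance + origin terminal + freight + insurance = 49535.37 + 971.40 + 328.05 + 641.50 + 9518.77 + 230.15 = 61225.24
Import duty = 61225.24 × 11.4% = 6979.68
Buyer bears (B): 971.40 + 328.05 + 641.50 + 9518.77 + 230.15 + 1258.20 + 199.13 + 2087.66 = 15234.86
Landed cost (B) = invoice 49535.37 + 15234.86 + duty 6979.68 = 71749.91
Difference = |67909.53 − 71749.91| = 3840.38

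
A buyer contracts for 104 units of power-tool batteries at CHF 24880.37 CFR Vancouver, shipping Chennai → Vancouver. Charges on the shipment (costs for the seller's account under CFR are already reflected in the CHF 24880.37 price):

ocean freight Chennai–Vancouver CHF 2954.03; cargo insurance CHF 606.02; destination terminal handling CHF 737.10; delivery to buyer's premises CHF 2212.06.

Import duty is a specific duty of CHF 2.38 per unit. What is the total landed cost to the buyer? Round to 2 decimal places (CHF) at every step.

CFR: the seller pays costs through ocean freight to the destination port, but not insurance.
Already in the invoice (seller's account under CFR): freight — exclude.
CIF value = CFR price + insurance = 24880.37 + 606.02 = 25486.39
Import duty = 104 × 2.38 = 247.52
Buyer bears: insurance 606.02 + destination terminal 737.10 + delivery 2212.06 + duty 247.52 = 3802.70
Landed cost = invoice 24880.37 + 3802.70 = 28683.07

Total landed cost: CHF 28683.07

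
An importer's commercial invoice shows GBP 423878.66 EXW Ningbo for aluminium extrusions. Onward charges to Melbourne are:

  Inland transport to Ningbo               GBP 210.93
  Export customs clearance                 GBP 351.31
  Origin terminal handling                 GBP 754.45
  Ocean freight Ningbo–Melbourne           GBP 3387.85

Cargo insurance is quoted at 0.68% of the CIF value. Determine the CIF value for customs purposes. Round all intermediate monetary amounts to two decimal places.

CIF value: GBP 431517.52

Let C be the CIF value. C = EXW price + pre-shipment costs + freight + 0.68% × C
C − 0.68% × C = 423878.66 + 210.93 + 351.31 + 754.45 + 3387.85
0.9932 × C = 428583.20
C = 428583.20 / 0.9932 = 431517.52
Insurance premium = 0.68% × 431517.52 = 2934.32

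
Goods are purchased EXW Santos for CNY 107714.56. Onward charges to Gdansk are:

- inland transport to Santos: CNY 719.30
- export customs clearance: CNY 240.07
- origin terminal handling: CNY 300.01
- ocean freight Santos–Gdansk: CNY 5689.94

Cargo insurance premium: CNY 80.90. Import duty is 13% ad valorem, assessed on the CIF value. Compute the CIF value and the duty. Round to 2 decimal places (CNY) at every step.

CIF = EXW price + pre-shipment costs + freight + insurance
CIF = 107714.56 + 719.30 + 240.07 + 300.01 + 5689.94 + 80.90 = 114744.78
Import duty = 114744.78 × 13% = 14916.82

CIF value: CNY 114744.78; import duty: CNY 14916.82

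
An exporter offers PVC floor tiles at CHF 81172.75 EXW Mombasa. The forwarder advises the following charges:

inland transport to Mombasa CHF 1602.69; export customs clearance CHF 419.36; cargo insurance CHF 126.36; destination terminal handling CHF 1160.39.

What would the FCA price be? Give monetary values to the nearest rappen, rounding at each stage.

Not relevant to the conversion: insurance, destination terminal — on the buyer under both terms; not part of either seller's price.
From EXW to FCA, the seller additionally bears: inland to port, export clearance.
FCA price = 81172.75 + 1602.69 + 419.36 = 83194.80

FCA price: CHF 83194.80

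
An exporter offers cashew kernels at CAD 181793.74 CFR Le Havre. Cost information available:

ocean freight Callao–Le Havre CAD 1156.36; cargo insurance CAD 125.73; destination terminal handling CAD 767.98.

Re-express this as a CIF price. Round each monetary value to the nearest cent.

Not relevant to the conversion: freight — on the seller under both CFR and CIF; already in the CFR price and stays in the CIF price. destination terminal — on the buyer under both terms; not part of either seller's price.
From CFR to CIF, the seller additionally bears: insurance.
CIF price = 181793.74 + 125.73 = 181919.47

CIF price: CAD 181919.47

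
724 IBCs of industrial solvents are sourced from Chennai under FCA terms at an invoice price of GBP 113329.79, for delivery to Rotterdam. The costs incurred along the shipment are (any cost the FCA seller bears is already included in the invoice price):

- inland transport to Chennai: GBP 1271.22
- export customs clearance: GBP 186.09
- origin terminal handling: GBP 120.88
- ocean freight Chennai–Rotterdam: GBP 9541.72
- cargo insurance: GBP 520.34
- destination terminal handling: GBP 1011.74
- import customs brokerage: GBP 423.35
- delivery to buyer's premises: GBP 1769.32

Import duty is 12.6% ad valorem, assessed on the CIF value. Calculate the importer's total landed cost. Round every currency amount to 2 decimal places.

Total landed cost: GBP 142279.74

FCA: the seller delivers export-cleared goods to the carrier; the buyer bears costs from that point.
Already in the invoice (seller's account under FCA): inland to port, export clearance — exclude.
CIF value = FCA price + origin terminal + freight + insurance = 113329.79 + 120.88 + 9541.72 + 520.34 = 123512.73
Import duty = 123512.73 × 12.6% = 15562.60
Buyer bears: origin terminal 120.88 + freight 9541.72 + insurance 520.34 + destination terminal 1011.74 + brokerage 423.35 + delivery 1769.32 + duty 15562.60 = 28949.95
Landed cost = invoice 113329.79 + 28949.95 = 142279.74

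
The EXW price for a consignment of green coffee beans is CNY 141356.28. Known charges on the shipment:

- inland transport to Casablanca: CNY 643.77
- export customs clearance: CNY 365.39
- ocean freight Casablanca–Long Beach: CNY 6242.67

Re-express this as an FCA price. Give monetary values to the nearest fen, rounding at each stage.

FCA price: CNY 142365.44

Not relevant to the conversion: freight — on the buyer under both terms; not part of either seller's price.
From EXW to FCA, the seller additionally bears: inland to port, export clearance.
FCA price = 141356.28 + 643.77 + 365.39 = 142365.44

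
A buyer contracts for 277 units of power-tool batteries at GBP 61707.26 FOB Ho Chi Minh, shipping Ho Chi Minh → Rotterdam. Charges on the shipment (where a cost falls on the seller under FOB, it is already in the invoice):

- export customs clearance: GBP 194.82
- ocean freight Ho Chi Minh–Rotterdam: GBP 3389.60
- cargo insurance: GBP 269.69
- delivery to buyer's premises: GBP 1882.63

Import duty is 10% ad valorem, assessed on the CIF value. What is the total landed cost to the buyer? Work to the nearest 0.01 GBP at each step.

Total landed cost: GBP 73785.84

FOB: the seller bears costs until goods are on board at the origin port; the buyer bears freight, insurance and all costs thereafter.
Already in the invoice (seller's account under FOB): export clearance — exclude.
CIF value = FOB price + freight + insurance = 61707.26 + 3389.60 + 269.69 = 65366.55
Import duty = 65366.55 × 10% = 6536.66
Buyer bears: freight 3389.60 + insurance 269.69 + delivery 1882.63 + duty 6536.66 = 12078.58
Landed cost = invoice 61707.26 + 12078.58 = 73785.84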